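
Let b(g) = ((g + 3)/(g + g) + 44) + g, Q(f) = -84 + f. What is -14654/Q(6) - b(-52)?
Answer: 60965/312 ≈ 195.40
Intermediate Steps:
b(g) = 44 + g + (3 + g)/(2*g) (b(g) = ((3 + g)/((2*g)) + 44) + g = ((3 + g)*(1/(2*g)) + 44) + g = ((3 + g)/(2*g) + 44) + g = (44 + (3 + g)/(2*g)) + g = 44 + g + (3 + g)/(2*g))
-14654/Q(6) - b(-52) = -14654/(-84 + 6) - (89/2 - 52 + (3/2)/(-52)) = -14654/(-78) - (89/2 - 52 + (3/2)*(-1/52)) = -14654*(-1/78) - (89/2 - 52 - 3/104) = 7327/39 - 1*(-783/104) = 7327/39 + 783/104 = 60965/312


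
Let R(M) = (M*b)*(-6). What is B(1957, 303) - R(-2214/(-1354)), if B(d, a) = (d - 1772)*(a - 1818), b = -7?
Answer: -189792669/677 ≈ -2.8034e+5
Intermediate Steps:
B(d, a) = (-1818 + a)*(-1772 + d) (B(d, a) = (-1772 + d)*(-1818 + a) = (-1818 + a)*(-1772 + d))
R(M) = 42*M (R(M) = (M*(-7))*(-6) = -7*M*(-6) = 42*M)
B(1957, 303) - R(-2214/(-1354)) = (3221496 - 1818*1957 - 1772*303 + 303*1957) - 42*(-2214/(-1354)) = (3221496 - 3557826 - 536916 + 592971) - 42*(-2214*(-1/1354)) = -280275 - 42*1107/677 = -280275 - 1*46494/677 = -280275 - 46494/677 = -189792669/677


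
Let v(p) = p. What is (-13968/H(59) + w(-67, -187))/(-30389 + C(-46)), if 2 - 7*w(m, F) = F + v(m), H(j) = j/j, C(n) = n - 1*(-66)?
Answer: 1840/4011 ≈ 0.45874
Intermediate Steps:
C(n) = 66 + n (C(n) = n + 66 = 66 + n)
H(j) = 1
w(m, F) = 2/7 - F/7 - m/7 (w(m, F) = 2/7 - (F + m)/7 = 2/7 + (-F/7 - m/7) = 2/7 - F/7 - m/7)
(-13968/H(59) + w(-67, -187))/(-30389 + C(-46)) = (-13968/1 + (2/7 - ⅐*(-187) - ⅐*(-67)))/(-30389 + (66 - 46)) = (-13968 + (2/7 + 187/7 + 67/7))/(-30389 + 20) = (-1*13968 + 256/7)/(-30369) = (-13968 + 256/7)*(-1/30369) = -97520/7*(-1/30369) = 1840/4011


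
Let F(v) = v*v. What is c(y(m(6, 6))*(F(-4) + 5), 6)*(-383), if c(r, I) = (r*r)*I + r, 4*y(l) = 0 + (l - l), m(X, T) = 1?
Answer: 0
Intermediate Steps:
y(l) = 0 (y(l) = (0 + (l - l))/4 = (0 + 0)/4 = (¼)*0 = 0)
F(v) = v²
c(r, I) = r + I*r² (c(r, I) = r²*I + r = I*r² + r = r + I*r²)
c(y(m(6, 6))*(F(-4) + 5), 6)*(-383) = ((0*((-4)² + 5))*(1 + 6*(0*((-4)² + 5))))*(-383) = ((0*(16 + 5))*(1 + 6*(0*(16 + 5))))*(-383) = ((0*21)*(1 + 6*(0*21)))*(-383) = (0*(1 + 6*0))*(-383) = (0*(1 + 0))*(-383) = (0*1)*(-383) = 0*(-383) = 0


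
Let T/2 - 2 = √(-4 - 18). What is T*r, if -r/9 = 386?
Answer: -13896 - 6948*I*√22 ≈ -13896.0 - 32589.0*I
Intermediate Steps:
r = -3474 (r = -9*386 = -3474)
T = 4 + 2*I*√22 (T = 4 + 2*√(-4 - 18) = 4 + 2*√(-22) = 4 + 2*(I*√22) = 4 + 2*I*√22 ≈ 4.0 + 9.3808*I)
T*r = (4 + 2*I*√22)*(-3474) = -13896 - 6948*I*√22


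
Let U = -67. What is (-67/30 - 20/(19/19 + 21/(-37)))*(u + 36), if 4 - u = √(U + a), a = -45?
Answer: -5818/3 + 2909*I*√7/15 ≈ -1939.3 + 513.1*I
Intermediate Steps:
u = 4 - 4*I*√7 (u = 4 - √(-67 - 45) = 4 - √(-112) = 4 - 4*I*√7 ≈ 4.0 - 10.583*I)
(-67/30 - 20/(19/19 + 21/(-37)))*(u + 36) = (-67/30 - 20/(19/19 + 21/(-37)))*((4 - 4*I*√7) + 36) = (-67*1/30 - 20/(19*(1/19) + 21*(-1/37)))*(40 - 4*I*√7) = (-67/30 - 20/(1 - 21/37))*(40 - 4*I*√7) = (-67/30 - 20/16/37)*(40 - 4*I*√7) = (-67/30 - 20*37/16)*(40 - 4*I*√7) = (-67/30 - 185/4)*(40 - 4*I*√7) = -2909*(40 - 4*I*√7)/60 = -5818/3 + 2909*I*√7/15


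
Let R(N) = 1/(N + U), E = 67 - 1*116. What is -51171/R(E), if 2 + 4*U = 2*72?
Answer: 1381617/2 ≈ 6.9081e+5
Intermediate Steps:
U = 71/2 (U = -1/2 + (2*72)/4 = -1/2 + (1/4)*144 = -1/2 + 36 = 71/2 ≈ 35.500)
E = -49 (E = 67 - 116 = -49)
R(N) = 1/(71/2 + N) (R(N) = 1/(N + 71/2) = 1/(71/2 + N))
-51171/R(E) = -51171/(2/(71 + 2*(-49))) = -51171/(2/(71 - 98)) = -51171/(2/(-27)) = -51171/(2*(-1/27)) = -51171/(-2/27) = -51171*(-27/2) = 1381617/2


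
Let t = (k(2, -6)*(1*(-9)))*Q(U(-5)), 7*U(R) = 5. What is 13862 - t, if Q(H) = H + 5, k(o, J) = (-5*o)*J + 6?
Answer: 120794/7 ≈ 17256.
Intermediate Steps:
U(R) = 5/7 (U(R) = (1/7)*5 = 5/7)
k(o, J) = 6 - 5*J*o (k(o, J) = -5*J*o + 6 = 6 - 5*J*o)
Q(H) = 5 + H
t = -23760/7 (t = ((6 - 5*(-6)*2)*(1*(-9)))*(5 + 5/7) = ((6 + 60)*(-9))*(40/7) = (66*(-9))*(40/7) = -594*40/7 = -23760/7 ≈ -3394.3)
13862 - t = 13862 - 1*(-23760/7) = 13862 + 23760/7 = 120794/7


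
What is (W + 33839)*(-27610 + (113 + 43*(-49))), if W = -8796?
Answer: -741372972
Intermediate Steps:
(W + 33839)*(-27610 + (113 + 43*(-49))) = (-8796 + 33839)*(-27610 + (113 + 43*(-49))) = 25043*(-27610 + (113 - 2107)) = 25043*(-27610 - 1994) = 25043*(-29604) = -741372972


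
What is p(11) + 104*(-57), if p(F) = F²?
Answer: -5807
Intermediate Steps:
p(11) + 104*(-57) = 11² + 104*(-57) = 121 - 5928 = -5807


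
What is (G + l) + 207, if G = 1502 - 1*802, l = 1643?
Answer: 2550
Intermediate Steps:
G = 700 (G = 1502 - 802 = 700)
(G + l) + 207 = (700 + 1643) + 207 = 2343 + 207 = 2550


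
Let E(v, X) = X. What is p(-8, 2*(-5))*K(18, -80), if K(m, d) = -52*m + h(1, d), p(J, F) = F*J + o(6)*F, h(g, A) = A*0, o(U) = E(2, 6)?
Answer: -18720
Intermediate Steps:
o(U) = 6
h(g, A) = 0
p(J, F) = 6*F + F*J (p(J, F) = F*J + 6*F = 6*F + F*J)
K(m, d) = -52*m (K(m, d) = -52*m + 0 = -52*m)
p(-8, 2*(-5))*K(18, -80) = ((2*(-5))*(6 - 8))*(-52*18) = -10*(-2)*(-936) = 20*(-936) = -18720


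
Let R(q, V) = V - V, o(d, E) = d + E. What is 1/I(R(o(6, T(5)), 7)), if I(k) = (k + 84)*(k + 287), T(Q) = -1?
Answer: 1/24108 ≈ 4.1480e-5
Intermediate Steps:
o(d, E) = E + d
R(q, V) = 0
I(k) = (84 + k)*(287 + k)
1/I(R(o(6, T(5)), 7)) = 1/(24108 + 0**2 + 371*0) = 1/(24108 + 0 + 0) = 1/24108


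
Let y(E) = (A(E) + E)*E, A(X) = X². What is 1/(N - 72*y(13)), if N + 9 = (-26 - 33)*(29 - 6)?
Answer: -1/171718 ≈ -5.8235e-6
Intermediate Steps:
y(E) = E*(E + E²) (y(E) = (E² + E)*E = (E + E²)*E = E*(E + E²))
N = -1366 (N = -9 + (-26 - 33)*(29 - 6) = -9 - 59*23 = -9 - 1357 = -1366)
1/(N - 72*y(13)) = 1/(-1366 - 72*13²*(1 + 13)) = 1/(-1366 - 12168*14) = 1/(-1366 - 72*2366) = 1/(-1366 - 170352) = 1/(-171718) = -1/171718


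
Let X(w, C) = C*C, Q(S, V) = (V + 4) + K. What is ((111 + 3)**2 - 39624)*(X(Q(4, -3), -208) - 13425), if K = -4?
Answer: -794552892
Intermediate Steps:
Q(S, V) = V (Q(S, V) = (V + 4) - 4 = (4 + V) - 4 = V)
X(w, C) = C**2
((111 + 3)**2 - 39624)*(X(Q(4, -3), -208) - 13425) = ((111 + 3)**2 - 39624)*((-208)**2 - 13425) = (114**2 - 39624)*(43264 - 13425) = (12996 - 39624)*29839 = -26628*29839 = -794552892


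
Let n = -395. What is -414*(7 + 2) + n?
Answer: -4121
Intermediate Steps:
-414*(7 + 2) + n = -414*(7 + 2) - 395 = -414*9 - 395 = -46*81 - 395 = -3726 - 395 = -4121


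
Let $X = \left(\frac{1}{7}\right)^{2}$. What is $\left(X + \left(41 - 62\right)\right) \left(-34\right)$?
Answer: $\frac{34952}{49} \approx 713.31$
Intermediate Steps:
$X = \frac{1}{49}$ ($X = \left(\frac{1}{7}\right)^{2} = \frac{1}{49} \approx 0.020408$)
$\left(X + \left(41 - 62\right)\right) \left(-34\right) = \left(\frac{1}{49} + \left(41 - 62\right)\right) \left(-34\right) = \left(\frac{1}{49} - 21\right) \left(-34\right) = \left(- \frac{1028}{49}\right) \left(-34\right) = \frac{34952}{49}$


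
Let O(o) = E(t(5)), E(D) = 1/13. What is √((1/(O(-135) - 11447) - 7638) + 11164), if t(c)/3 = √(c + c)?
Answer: √78081209234070/148810 ≈ 59.380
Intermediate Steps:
t(c) = 3*√2*√c (t(c) = 3*√(c + c) = 3*√(2*c) = 3*(√2*√c) = 3*√2*√c)
E(D) = 1/13
O(o) = 1/13
√((1/(O(-135) - 11447) - 7638) + 11164) = √((1/(1/13 - 11447) - 7638) + 11164) = √((1/(-148810/13) - 7638) + 11164) = √((-13/148810 - 7638) + 11164) = √(-1136610793/148810 + 11164) = √(524704047/148810) = √78081209234070/148810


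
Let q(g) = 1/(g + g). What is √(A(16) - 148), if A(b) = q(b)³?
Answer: I*√9699326/256 ≈ 12.166*I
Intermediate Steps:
q(g) = 1/(2*g)
A(b) = 1/(8*b³) (A(b) = (1/(2*b))³ = 1/(8*b³))
√(A(16) - 148) = √((⅛)/16³ - 148) = √((⅛)*(1/4096) - 148) = √(1/32768 - 148) = √(-4849663/32768) = I*√9699326/256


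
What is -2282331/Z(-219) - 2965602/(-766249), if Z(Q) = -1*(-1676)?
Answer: -1743863497467/1284233324 ≈ -1357.9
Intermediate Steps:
Z(Q) = 1676
-2282331/Z(-219) - 2965602/(-766249) = -2282331/1676 - 2965602/(-766249) = -2282331*1/1676 - 2965602*(-1/766249) = -2282331/1676 + 2965602/766249 = -1743863497467/1284233324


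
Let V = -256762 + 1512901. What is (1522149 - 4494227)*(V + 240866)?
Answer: -4449215626390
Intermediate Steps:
V = 1256139
(1522149 - 4494227)*(V + 240866) = (1522149 - 4494227)*(1256139 + 240866) = -2972078*1497005 = -4449215626390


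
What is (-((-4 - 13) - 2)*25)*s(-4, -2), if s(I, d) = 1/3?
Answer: 475/3 ≈ 158.33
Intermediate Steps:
s(I, d) = ⅓
(-((-4 - 13) - 2)*25)*s(-4, -2) = (-((-4 - 13) - 2)*25)*(⅓) = (-(-17 - 2)*25)*(⅓) = (-1*(-19)*25)*(⅓) = (19*25)*(⅓) = 475*(⅓) = 475/3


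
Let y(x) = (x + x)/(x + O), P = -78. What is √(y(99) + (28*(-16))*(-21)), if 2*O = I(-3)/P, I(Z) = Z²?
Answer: 6*√15689870/245 ≈ 97.005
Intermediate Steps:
O = -3/52 (O = ((-3)²/(-78))/2 = (9*(-1/78))/2 = (½)*(-3/26) = -3/52 ≈ -0.057692)
y(x) = 2*x/(-3/52 + x) (y(x) = (x + x)/(x - 3/52) = (2*x)/(-3/52 + x) = 2*x/(-3/52 + x))
√(y(99) + (28*(-16))*(-21)) = √(104*99/(-3 + 52*99) + (28*(-16))*(-21)) = √(104*99/(-3 + 5148) - 448*(-21)) = √(104*99/5145 + 9408) = √(104*99*(1/5145) + 9408) = √(3432/1715 + 9408) = √(16138152/1715) = 6*√15689870/245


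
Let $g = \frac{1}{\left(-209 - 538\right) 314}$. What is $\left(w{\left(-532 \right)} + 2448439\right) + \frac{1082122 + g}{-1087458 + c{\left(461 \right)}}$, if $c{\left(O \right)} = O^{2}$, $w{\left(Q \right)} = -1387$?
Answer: $\frac{502192255854377917}{205223472846} \approx 2.4471 \cdot 10^{6}$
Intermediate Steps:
$g = - \frac{1}{234558}$ ($g = \frac{1}{\left(-747\right) 314} = \frac{1}{-234558} = - \frac{1}{234558} \approx -4.2633 \cdot 10^{-6}$)
$\left(w{\left(-532 \right)} + 2448439\right) + \frac{1082122 + g}{-1087458 + c{\left(461 \right)}} = \left(-1387 + 2448439\right) + \frac{1082122 - \frac{1}{234558}}{-1087458 + 461^{2}} = 2447052 + \frac{253820372075}{234558 \left(-1087458 + 212521\right)} = 2447052 + \frac{253820372075}{234558 \left(-874937\right)} = 2447052 + \frac{253820372075}{234558} \left(- \frac{1}{874937}\right) = 2447052 - \frac{253820372075}{205223472846} = \frac{502192255854377917}{205223472846}$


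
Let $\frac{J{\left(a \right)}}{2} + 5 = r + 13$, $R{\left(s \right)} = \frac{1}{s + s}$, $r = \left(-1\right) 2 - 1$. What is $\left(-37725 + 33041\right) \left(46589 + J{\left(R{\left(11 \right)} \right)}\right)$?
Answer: $-218269716$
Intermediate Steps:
$r = -3$ ($r = -2 - 1 = -3$)
$R{\left(s \right)} = \frac{1}{2 s}$
$J{\left(a \right)} = 10$ ($J{\left(a \right)} = -10 + 2 \left(-3 + 13\right) = -10 + 2 \cdot 10 = -10 + 20 = 10$)
$\left(-37725 + 33041\right) \left(46589 + J{\left(R{\left(11 \right)} \right)}\right) = \left(-37725 + 33041\right) \left(46589 + 10\right) = \left(-4684\right) 46599 = -218269716$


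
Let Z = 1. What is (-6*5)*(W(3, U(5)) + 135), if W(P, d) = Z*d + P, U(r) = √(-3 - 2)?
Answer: -4140 - 30*I*√5 ≈ -4140.0 - 67.082*I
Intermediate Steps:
U(r) = I*√5 (U(r) = √(-5) = I*√5)
W(P, d) = P + d (W(P, d) = 1*d + P = d + P = P + d)
(-6*5)*(W(3, U(5)) + 135) = (-6*5)*((3 + I*√5) + 135) = -30*(138 + I*√5) = -4140 - 30*I*√5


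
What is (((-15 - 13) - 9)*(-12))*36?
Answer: 15984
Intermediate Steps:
(((-15 - 13) - 9)*(-12))*36 = ((-28 - 9)*(-12))*36 = -37*(-12)*36 = 444*36 = 15984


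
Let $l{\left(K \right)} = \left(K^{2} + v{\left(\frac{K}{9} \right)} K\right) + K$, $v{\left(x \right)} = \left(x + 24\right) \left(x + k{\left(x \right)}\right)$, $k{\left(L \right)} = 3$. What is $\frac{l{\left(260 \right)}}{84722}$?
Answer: $\frac{20507890}{3431241} \approx 5.9768$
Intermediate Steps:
$v{\left(x \right)} = \left(3 + x\right) \left(24 + x\right)$ ($v{\left(x \right)} = \left(x + 24\right) \left(x + 3\right) = \left(24 + x\right) \left(3 + x\right) = \left(3 + x\right) \left(24 + x\right)$)
$l{\left(K \right)} = K + K^{2} + K \left(72 + 3 K + \frac{K^{2}}{81}\right)$ ($l{\left(K \right)} = \left(K^{2} + \left(72 + \left(\frac{K}{9}\right)^{2} + 27 \frac{K}{9}\right) K\right) + K = \left(K^{2} + \left(72 + \frac{K^{2}}{81} + 3 K\right) K\right) + K = \left(K^{2} + \left(72 + 3 K + \frac{K^{2}}{81}\right) K\right) + K = \left(K^{2} + K \left(72 + 3 K + \frac{K^{2}}{81}\right)\right) + K = K + K^{2} + K \left(72 + 3 K + \frac{K^{2}}{81}\right)$)
$\frac{l{\left(260 \right)}}{84722} = \frac{\frac{1}{81} \cdot 260 \left(5913 + 260^{2} + 324 \cdot 260\right)}{84722} = \frac{1}{81} \cdot 260 \left(5913 + 67600 + 84240\right) \frac{1}{84722} = \frac{1}{81} \cdot 260 \cdot 157753 \cdot \frac{1}{84722} = \frac{41015780}{81} \cdot \frac{1}{84722} = \frac{20507890}{3431241}$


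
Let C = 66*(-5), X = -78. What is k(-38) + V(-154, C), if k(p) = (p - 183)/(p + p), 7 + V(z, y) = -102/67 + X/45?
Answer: -561227/76380 ≈ -7.3478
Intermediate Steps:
C = -330
V(z, y) = -10307/1005 (V(z, y) = -7 + (-102/67 - 78/45) = -7 + (-102*1/67 - 78*1/45) = -7 + (-102/67 - 26/15) = -7 - 3272/1005 = -10307/1005)
k(p) = (-183 + p)/(2*p) (k(p) = (-183 + p)/((2*p)) = (-183 + p)*(1/(2*p)) = (-183 + p)/(2*p))
k(-38) + V(-154, C) = (½)*(-183 - 38)/(-38) - 10307/1005 = (½)*(-1/38)*(-221) - 10307/1005 = 221/76 - 10307/1005 = -561227/76380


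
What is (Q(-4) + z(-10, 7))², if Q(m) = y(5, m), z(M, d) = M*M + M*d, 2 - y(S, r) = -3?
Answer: 1225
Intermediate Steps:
y(S, r) = 5 (y(S, r) = 2 - 1*(-3) = 2 + 3 = 5)
z(M, d) = M² + M*d
Q(m) = 5
(Q(-4) + z(-10, 7))² = (5 - 10*(-10 + 7))² = (5 - 10*(-3))² = (5 + 30)² = 35² = 1225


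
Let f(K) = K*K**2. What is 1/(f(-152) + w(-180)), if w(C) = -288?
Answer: -1/3512096 ≈ -2.8473e-7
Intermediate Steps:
f(K) = K**3
1/(f(-152) + w(-180)) = 1/((-152)**3 - 288) = 1/(-3511808 - 288) = 1/(-3512096) = -1/3512096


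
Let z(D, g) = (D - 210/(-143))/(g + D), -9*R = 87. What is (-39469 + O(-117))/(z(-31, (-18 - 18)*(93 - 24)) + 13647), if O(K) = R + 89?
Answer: -42498890005/14724238614 ≈ -2.8863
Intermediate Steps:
R = -29/3 (R = -⅑*87 = -29/3 ≈ -9.6667)
O(K) = 238/3 (O(K) = -29/3 + 89 = 238/3)
z(D, g) = (210/143 + D)/(D + g) (z(D, g) = (D - 210*(-1/143))/(D + g) = (D + 210/143)/(D + g) = (210/143 + D)/(D + g))
(-39469 + O(-117))/(z(-31, (-18 - 18)*(93 - 24)) + 13647) = (-39469 + 238/3)/((210/143 - 31)/(-31 + (-18 - 18)*(93 - 24)) + 13647) = -118169/(3*(-4223/143/(-31 - 36*69) + 13647)) = -118169/(3*(-4223/143/(-31 - 2484) + 13647)) = -118169/(3*(-4223/143/(-2515) + 13647)) = -118169/(3*(-1/2515*(-4223/143) + 13647)) = -118169/(3*(4223/359645 + 13647)) = -118169/(3*4908079538/359645) = -118169/3*359645/4908079538 = -42498890005/14724238614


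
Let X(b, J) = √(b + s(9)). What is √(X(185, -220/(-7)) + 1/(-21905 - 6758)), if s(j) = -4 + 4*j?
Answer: √(-28663 + 821567569*√217)/28663 ≈ 3.8381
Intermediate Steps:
X(b, J) = √(32 + b) (X(b, J) = √(b + (-4 + 4*9)) = √(b + (-4 + 36)) = √(b + 32) = √(32 + b))
√(X(185, -220/(-7)) + 1/(-21905 - 6758)) = √(√(32 + 185) + 1/(-21905 - 6758)) = √(√217 + 1/(-28663)) = √(√217 - 1/28663) = √(-1/28663 + √217)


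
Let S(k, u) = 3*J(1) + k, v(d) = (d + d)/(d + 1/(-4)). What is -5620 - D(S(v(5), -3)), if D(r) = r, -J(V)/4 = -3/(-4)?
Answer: -106649/19 ≈ -5613.1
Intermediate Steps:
J(V) = -3 (J(V) = -(-12)/(-4) = -(-12)*(-1)/4 = -4*¾ = -3)
v(d) = 2*d/(-¼ + d) (v(d) = (2*d)/(d - ¼) = (2*d)/(-¼ + d) = 2*d/(-¼ + d))
S(k, u) = -9 + k (S(k, u) = 3*(-3) + k = -9 + k)
-5620 - D(S(v(5), -3)) = -5620 - (-9 + 8*5/(-1 + 4*5)) = -5620 - (-9 + 8*5/(-1 + 20)) = -5620 - (-9 + 8*5/19) = -5620 - (-9 + 8*5*(1/19)) = -5620 - (-9 + 40/19) = -5620 - 1*(-131/19) = -5620 + 131/19 = -106649/19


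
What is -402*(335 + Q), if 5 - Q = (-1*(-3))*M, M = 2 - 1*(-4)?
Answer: -129444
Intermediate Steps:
M = 6 (M = 2 + 4 = 6)
Q = -13 (Q = 5 - (-1*(-3))*6 = 5 - 3*6 = 5 - 1*18 = 5 - 18 = -13)
-402*(335 + Q) = -402*(335 - 13) = -402*322 = -129444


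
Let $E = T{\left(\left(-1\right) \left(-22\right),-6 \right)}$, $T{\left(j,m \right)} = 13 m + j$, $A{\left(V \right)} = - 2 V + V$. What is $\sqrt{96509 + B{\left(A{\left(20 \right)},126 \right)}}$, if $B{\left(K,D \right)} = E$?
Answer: $3 \sqrt{10717} \approx 310.57$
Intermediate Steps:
$A{\left(V \right)} = - V$
$T{\left(j,m \right)} = j + 13 m$
$E = -56$ ($E = \left(-1\right) \left(-22\right) + 13 \left(-6\right) = 22 - 78 = -56$)
$B{\left(K,D \right)} = -56$
$\sqrt{96509 + B{\left(A{\left(20 \right)},126 \right)}} = \sqrt{96509 - 56} = \sqrt{96453} = 3 \sqrt{10717}$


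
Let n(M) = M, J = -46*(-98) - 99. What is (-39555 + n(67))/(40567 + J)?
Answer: -2468/2811 ≈ -0.87798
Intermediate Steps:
J = 4409 (J = 4508 - 99 = 4409)
(-39555 + n(67))/(40567 + J) = (-39555 + 67)/(40567 + 4409) = -39488/44976 = -39488*1/44976 = -2468/2811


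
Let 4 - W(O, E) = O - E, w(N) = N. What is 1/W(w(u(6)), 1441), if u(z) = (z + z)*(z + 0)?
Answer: 1/1373 ≈ 0.00072833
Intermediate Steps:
u(z) = 2*z² (u(z) = (2*z)*z = 2*z²)
W(O, E) = 4 + E - O (W(O, E) = 4 - (O - E) = 4 + (E - O) = 4 + E - O)
1/W(w(u(6)), 1441) = 1/(4 + 1441 - 2*6²) = 1/(4 + 1441 - 2*36) = 1/(4 + 1441 - 1*72) = 1/(4 + 1441 - 72) = 1/1373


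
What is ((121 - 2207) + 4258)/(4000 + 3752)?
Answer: 181/646 ≈ 0.28019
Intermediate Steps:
((121 - 2207) + 4258)/(4000 + 3752) = (-2086 + 4258)/7752 = 2172*(1/7752) = 181/646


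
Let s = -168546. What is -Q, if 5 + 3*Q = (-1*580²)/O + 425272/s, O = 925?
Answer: 1157435525/9354303 ≈ 123.73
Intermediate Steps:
Q = -1157435525/9354303 (Q = -5/3 + (-1*580²/925 + 425272/(-168546))/3 = -5/3 + (-1*336400*(1/925) + 425272*(-1/168546))/3 = -5/3 + (-336400*1/925 - 212636/84273)/3 = -5/3 + (-13456/37 - 212636/84273)/3 = -5/3 + (⅓)*(-1141845020/3118101) = -5/3 - 1141845020/9354303 = -1157435525/9354303 ≈ -123.73)
-Q = -1*(-1157435525/9354303) = 1157435525/9354303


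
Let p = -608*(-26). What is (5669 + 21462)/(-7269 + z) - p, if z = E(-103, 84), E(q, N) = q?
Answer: -116563707/7372 ≈ -15812.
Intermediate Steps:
z = -103
p = 15808
(5669 + 21462)/(-7269 + z) - p = (5669 + 21462)/(-7269 - 103) - 1*15808 = 27131/(-7372) - 15808 = 27131*(-1/7372) - 15808 = -27131/7372 - 15808 = -116563707/7372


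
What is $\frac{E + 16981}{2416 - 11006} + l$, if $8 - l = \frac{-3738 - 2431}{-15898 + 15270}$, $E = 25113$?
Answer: $- \frac{18135291}{2697260} \approx -6.7236$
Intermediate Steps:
$l = - \frac{1145}{628}$ ($l = 8 - \frac{-3738 - 2431}{-15898 + 15270} = 8 - - \frac{6169}{-628} = 8 - \left(-6169\right) \left(- \frac{1}{628}\right) = 8 - \frac{6169}{628} = - \frac{1145}{628} \approx -1.8232$)
$\frac{E + 16981}{2416 - 11006} + l = \frac{25113 + 16981}{2416 - 11006} - \frac{1145}{628} = \frac{42094}{-8590} - \frac{1145}{628} = 42094 \left(- \frac{1}{8590}\right) - \frac{1145}{628} = - \frac{21047}{4295} - \frac{1145}{628} = - \frac{18135291}{2697260}$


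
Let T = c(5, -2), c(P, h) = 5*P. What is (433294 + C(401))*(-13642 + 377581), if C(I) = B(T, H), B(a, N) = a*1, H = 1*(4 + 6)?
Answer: 157701683541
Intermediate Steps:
T = 25 (T = 5*5 = 25)
H = 10 (H = 1*10 = 10)
B(a, N) = a
C(I) = 25
(433294 + C(401))*(-13642 + 377581) = (433294 + 25)*(-13642 + 377581) = 433319*363939 = 157701683541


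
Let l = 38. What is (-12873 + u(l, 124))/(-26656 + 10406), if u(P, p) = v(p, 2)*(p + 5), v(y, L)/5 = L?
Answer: 891/1250 ≈ 0.71280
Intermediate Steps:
v(y, L) = 5*L
u(P, p) = 50 + 10*p (u(P, p) = (5*2)*(p + 5) = 10*(5 + p) = 50 + 10*p)
(-12873 + u(l, 124))/(-26656 + 10406) = (-12873 + (50 + 10*124))/(-26656 + 10406) = (-12873 + (50 + 1240))/(-16250) = (-12873 + 1290)*(-1/16250) = -11583*(-1/16250) = 891/1250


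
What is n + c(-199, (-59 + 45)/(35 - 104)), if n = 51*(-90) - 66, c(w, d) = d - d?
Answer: -4656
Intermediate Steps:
c(w, d) = 0
n = -4656 (n = -4590 - 66 = -4656)
n + c(-199, (-59 + 45)/(35 - 104)) = -4656 + 0 = -4656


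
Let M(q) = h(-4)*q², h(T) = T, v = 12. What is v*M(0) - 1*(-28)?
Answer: 28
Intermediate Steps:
M(q) = -4*q²
v*M(0) - 1*(-28) = 12*(-4*0²) - 1*(-28) = 12*(-4*0) + 28 = 12*0 + 28 = 0 + 28 = 28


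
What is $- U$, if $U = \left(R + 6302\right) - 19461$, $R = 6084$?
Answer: $7075$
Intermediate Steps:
$U = -7075$ ($U = \left(6084 + 6302\right) - 19461 = 12386 - 19461 = -7075$)
$- U = \left(-1\right) \left(-7075\right) = 7075$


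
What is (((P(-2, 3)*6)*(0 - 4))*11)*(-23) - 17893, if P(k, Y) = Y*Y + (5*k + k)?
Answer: -36109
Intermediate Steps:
P(k, Y) = Y² + 6*k
(((P(-2, 3)*6)*(0 - 4))*11)*(-23) - 17893 = ((((3² + 6*(-2))*6)*(0 - 4))*11)*(-23) - 17893 = ((((9 - 12)*6)*(-4))*11)*(-23) - 17893 = ((-3*6*(-4))*11)*(-23) - 17893 = (-18*(-4)*11)*(-23) - 17893 = (72*11)*(-23) - 17893 = 792*(-23) - 17893 = -18216 - 17893 = -36109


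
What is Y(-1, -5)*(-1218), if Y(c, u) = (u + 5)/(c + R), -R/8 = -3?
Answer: 0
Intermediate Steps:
R = 24 (R = -8*(-3) = 24)
Y(c, u) = (5 + u)/(24 + c) (Y(c, u) = (u + 5)/(c + 24) = (5 + u)/(24 + c))
Y(-1, -5)*(-1218) = ((5 - 5)/(24 - 1))*(-1218) = (0/23)*(-1218) = ((1/23)*0)*(-1218) = 0*(-1218) = 0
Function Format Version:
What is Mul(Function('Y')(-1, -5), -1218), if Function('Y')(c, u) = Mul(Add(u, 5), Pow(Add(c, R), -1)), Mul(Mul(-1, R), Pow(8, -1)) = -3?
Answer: 0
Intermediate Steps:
R = 24 (R = Mul(-8, -3) = 24)
Function('Y')(c, u) = Mul(Pow(Add(24, c), -1), Add(5, u)) (Function('Y')(c, u) = Mul(Add(u, 5), Pow(Add(c, 24), -1)) = Mul(Add(5, u), Pow(Add(24, c), -1)) = Mul(Pow(Add(24, c), -1), Add(5, u)))
Mul(Function('Y')(-1, -5), -1218) = Mul(Mul(Pow(Add(24, -1), -1), Add(5, -5)), -1218) = Mul(Mul(Pow(23, -1), 0), -1218) = Mul(Mul(Rational(1, 23), 0), -1218) = Mul(0, -1218) = 0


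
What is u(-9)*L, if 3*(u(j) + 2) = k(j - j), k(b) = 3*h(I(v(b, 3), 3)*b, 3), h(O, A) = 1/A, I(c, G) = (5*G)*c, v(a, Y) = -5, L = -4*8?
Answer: 160/3 ≈ 53.333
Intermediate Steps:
L = -32
I(c, G) = 5*G*c
k(b) = 1 (k(b) = 3/3 = 3*(1/3) = 1)
u(j) = -5/3 (u(j) = -2 + (1/3)*1 = -2 + 1/3 = -5/3)
u(-9)*L = -5/3*(-32) = 160/3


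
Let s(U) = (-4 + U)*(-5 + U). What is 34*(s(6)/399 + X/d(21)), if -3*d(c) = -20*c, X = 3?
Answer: 3587/3990 ≈ 0.89900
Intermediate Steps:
d(c) = 20*c/3 (d(c) = -(-20)*c/3 = 20*c/3)
s(U) = (-5 + U)*(-4 + U)
34*(s(6)/399 + X/d(21)) = 34*((20 + 6² - 9*6)/399 + 3/(((20/3)*21))) = 34*((20 + 36 - 54)*(1/399) + 3/140) = 34*(2*(1/399) + 3*(1/140)) = 34*(2/399 + 3/140) = 34*(211/7980) = 3587/3990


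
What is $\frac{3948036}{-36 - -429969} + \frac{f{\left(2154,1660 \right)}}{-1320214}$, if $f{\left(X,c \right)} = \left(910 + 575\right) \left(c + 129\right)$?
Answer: $\frac{193812592679}{27028741222} \approx 7.1706$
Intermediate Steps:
$f{\left(X,c \right)} = 191565 + 1485 c$ ($f{\left(X,c \right)} = 1485 \left(129 + c\right) = 191565 + 1485 c$)
$\frac{3948036}{-36 - -429969} + \frac{f{\left(2154,1660 \right)}}{-1320214} = \frac{3948036}{-36 - -429969} + \frac{191565 + 1485 \cdot 1660}{-1320214} = \frac{3948036}{-36 + 429969} + \left(191565 + 2465100\right) \left(- \frac{1}{1320214}\right) = \frac{3948036}{429933} + 2656665 \left(- \frac{1}{1320214}\right) = 3948036 \cdot \frac{1}{429933} - \frac{2656665}{1320214} = \frac{1316012}{143311} - \frac{2656665}{1320214} = \frac{193812592679}{27028741222}$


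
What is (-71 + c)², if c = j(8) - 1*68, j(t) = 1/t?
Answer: 1234321/64 ≈ 19286.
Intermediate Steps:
j(t) = 1/t
c = -543/8 (c = 1/8 - 1*68 = ⅛ - 68 = -543/8 ≈ -67.875)
(-71 + c)² = (-71 - 543/8)² = (-1111/8)² = 1234321/64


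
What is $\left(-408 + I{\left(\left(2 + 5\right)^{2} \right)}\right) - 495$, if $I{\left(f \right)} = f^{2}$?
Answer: $1498$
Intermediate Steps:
$\left(-408 + I{\left(\left(2 + 5\right)^{2} \right)}\right) - 495 = \left(-408 + \left(\left(2 + 5\right)^{2}\right)^{2}\right) - 495 = \left(-408 + \left(7^{2}\right)^{2}\right) - 495 = \left(-408 + 49^{2}\right) - 495 = \left(-408 + 2401\right) - 495 = 1993 - 495 = 1498$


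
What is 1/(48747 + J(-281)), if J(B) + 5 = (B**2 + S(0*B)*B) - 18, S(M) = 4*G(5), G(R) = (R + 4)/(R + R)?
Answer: 5/633367 ≈ 7.8943e-6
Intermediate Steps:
G(R) = (4 + R)/(2*R) (G(R) = (4 + R)/((2*R)) = (4 + R)*(1/(2*R)) = (4 + R)/(2*R))
S(M) = 18/5 (S(M) = 4*((1/2)*(4 + 5)/5) = 4*((1/2)*(1/5)*9) = 4*(9/10) = 18/5)
J(B) = -23 + B**2 + 18*B/5 (J(B) = -5 + ((B**2 + 18*B/5) - 18) = -5 + (-18 + B**2 + 18*B/5) = -23 + B**2 + 18*B/5)
1/(48747 + J(-281)) = 1/(48747 + (-23 + (-281)**2 + (18/5)*(-281))) = 1/(48747 + (-23 + 78961 - 5058/5)) = 1/(48747 + 389632/5) = 1/(633367/5) = 5/633367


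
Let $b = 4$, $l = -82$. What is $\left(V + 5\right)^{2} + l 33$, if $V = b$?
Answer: $-2625$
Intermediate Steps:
$V = 4$
$\left(V + 5\right)^{2} + l 33 = \left(4 + 5\right)^{2} - 2706 = 9^{2} - 2706 = 81 - 2706 = -2625$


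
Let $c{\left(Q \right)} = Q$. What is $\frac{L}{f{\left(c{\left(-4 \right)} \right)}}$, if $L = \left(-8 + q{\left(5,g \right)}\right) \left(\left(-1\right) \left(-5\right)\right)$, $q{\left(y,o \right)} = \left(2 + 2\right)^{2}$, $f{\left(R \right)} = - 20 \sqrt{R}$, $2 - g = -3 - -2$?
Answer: $i \approx 1.0 i$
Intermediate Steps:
$g = 3$ ($g = 2 - \left(-3 - -2\right) = 2 - \left(-3 + 2\right) = 2 - -1 = 2 + 1 = 3$)
$q{\left(y,o \right)} = 16$ ($q{\left(y,o \right)} = 4^{2} = 16$)
$L = 40$ ($L = \left(-8 + 16\right) \left(\left(-1\right) \left(-5\right)\right) = 8 \cdot 5 = 40$)
$\frac{L}{f{\left(c{\left(-4 \right)} \right)}} = \frac{40}{\left(-20\right) \sqrt{-4}} = \frac{40}{\left(-20\right) 2 i} = \frac{40}{\left(-40\right) i} = 40 \frac{i}{40} = i$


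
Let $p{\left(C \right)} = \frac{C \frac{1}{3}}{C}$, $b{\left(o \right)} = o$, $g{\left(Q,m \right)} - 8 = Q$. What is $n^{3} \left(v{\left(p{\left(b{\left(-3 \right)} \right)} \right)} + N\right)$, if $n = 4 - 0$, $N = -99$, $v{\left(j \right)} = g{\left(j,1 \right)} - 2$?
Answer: $- \frac{17792}{3} \approx -5930.7$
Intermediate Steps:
$g{\left(Q,m \right)} = 8 + Q$
$p{\left(C \right)} = \frac{1}{3}$ ($p{\left(C \right)} = \frac{C \frac{1}{3}}{C} = \frac{\frac{1}{3} C}{C} = \frac{1}{3}$)
$v{\left(j \right)} = 6 + j$ ($v{\left(j \right)} = \left(8 + j\right) - 2 = 6 + j$)
$n = 4$ ($n = 4 + 0 = 4$)
$n^{3} \left(v{\left(p{\left(b{\left(-3 \right)} \right)} \right)} + N\right) = 4^{3} \left(\left(6 + \frac{1}{3}\right) - 99\right) = 64 \left(\frac{19}{3} - 99\right) = 64 \left(- \frac{278}{3}\right) = - \frac{17792}{3}$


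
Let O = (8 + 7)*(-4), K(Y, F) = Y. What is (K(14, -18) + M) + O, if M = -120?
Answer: -166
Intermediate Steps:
O = -60 (O = 15*(-4) = -60)
(K(14, -18) + M) + O = (14 - 120) - 60 = -106 - 60 = -166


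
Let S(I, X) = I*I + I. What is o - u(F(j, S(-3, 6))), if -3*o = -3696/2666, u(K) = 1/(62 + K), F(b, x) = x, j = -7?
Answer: 40555/90644 ≈ 0.44741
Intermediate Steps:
S(I, X) = I + I² (S(I, X) = I² + I = I + I²)
o = 616/1333 (o = -(-1232)/2666 = -⅓*(-1848/1333) = 616/1333 ≈ 0.46212)
o - u(F(j, S(-3, 6))) = 616/1333 - 1/(62 - 3*(1 - 3)) = 616/1333 - 1/(62 - 3*(-2)) = 616/1333 - 1/(62 + 6) = 616/1333 - 1/68 = 40555/90644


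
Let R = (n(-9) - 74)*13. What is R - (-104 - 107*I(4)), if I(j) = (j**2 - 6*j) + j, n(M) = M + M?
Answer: -1520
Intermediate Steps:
n(M) = 2*M
I(j) = j**2 - 5*j
R = -1196 (R = (2*(-9) - 74)*13 = (-18 - 74)*13 = -92*13 = -1196)
R - (-104 - 107*I(4)) = -1196 - (-104 - 428*(-5 + 4)) = -1196 - (-104 - 428*(-1)) = -1196 - (-104 - 107*(-4)) = -1196 - (-104 + 428) = -1196 - 1*324 = -1196 - 324 = -1520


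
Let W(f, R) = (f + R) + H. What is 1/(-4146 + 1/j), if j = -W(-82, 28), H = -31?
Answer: -85/352409 ≈ -0.00024120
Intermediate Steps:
W(f, R) = -31 + R + f (W(f, R) = (f + R) - 31 = (R + f) - 31 = -31 + R + f)
j = 85 (j = -(-31 + 28 - 82) = -1*(-85) = 85)
1/(-4146 + 1/j) = 1/(-4146 + 1/85) = 1/(-352409/85) = -85/352409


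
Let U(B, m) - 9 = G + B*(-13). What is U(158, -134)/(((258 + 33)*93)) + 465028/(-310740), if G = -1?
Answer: -3948873/2511815 ≈ -1.5721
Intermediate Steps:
U(B, m) = 8 - 13*B (U(B, m) = 9 + (-1 + B*(-13)) = 9 + (-1 - 13*B) = 8 - 13*B)
U(158, -134)/(((258 + 33)*93)) + 465028/(-310740) = (8 - 13*158)/(((258 + 33)*93)) + 465028/(-310740) = (8 - 2054)/((291*93)) + 465028*(-1/310740) = -2046/27063 - 116257/77685 = -2046*1/27063 - 116257/77685 = -22/291 - 116257/77685 = -3948873/2511815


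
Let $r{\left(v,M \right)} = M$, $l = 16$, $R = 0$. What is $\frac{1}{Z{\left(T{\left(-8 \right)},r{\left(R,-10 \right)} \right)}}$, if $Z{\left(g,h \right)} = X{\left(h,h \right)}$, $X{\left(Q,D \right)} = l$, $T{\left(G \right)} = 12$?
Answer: $\frac{1}{16} \approx 0.0625$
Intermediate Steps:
$X{\left(Q,D \right)} = 16$
$Z{\left(g,h \right)} = 16$
$\frac{1}{Z{\left(T{\left(-8 \right)},r{\left(R,-10 \right)} \right)}} = \frac{1}{16}$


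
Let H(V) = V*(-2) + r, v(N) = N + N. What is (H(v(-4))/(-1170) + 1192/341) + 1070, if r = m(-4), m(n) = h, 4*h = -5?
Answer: 1713150041/1595880 ≈ 1073.5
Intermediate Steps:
h = -5/4 (h = (¼)*(-5) = -5/4 ≈ -1.2500)
m(n) = -5/4
v(N) = 2*N
r = -5/4 ≈ -1.2500
H(V) = -5/4 - 2*V (H(V) = V*(-2) - 5/4 = -2*V - 5/4 = -5/4 - 2*V)
(H(v(-4))/(-1170) + 1192/341) + 1070 = ((-5/4 - 4*(-4))/(-1170) + 1192/341) + 1070 = ((-5/4 - 2*(-8))*(-1/1170) + 1192*(1/341)) + 1070 = ((-5/4 + 16)*(-1/1170) + 1192/341) + 1070 = ((59/4)*(-1/1170) + 1192/341) + 1070 = (-59/4680 + 1192/341) + 1070 = 5558441/1595880 + 1070 = 1713150041/1595880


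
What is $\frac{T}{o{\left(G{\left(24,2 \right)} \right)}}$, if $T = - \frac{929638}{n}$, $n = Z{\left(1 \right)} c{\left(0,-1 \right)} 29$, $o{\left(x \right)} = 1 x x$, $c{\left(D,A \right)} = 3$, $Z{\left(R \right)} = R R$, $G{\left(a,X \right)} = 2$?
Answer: $- \frac{464819}{174} \approx -2671.4$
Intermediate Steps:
$Z{\left(R \right)} = R^{2}$
$o{\left(x \right)} = x^{2}$ ($o{\left(x \right)} = x x = x^{2}$)
$n = 87$ ($n = 1^{2} \cdot 3 \cdot 29 = 1 \cdot 3 \cdot 29 = 3 \cdot 29 = 87$)
$T = - \frac{929638}{87} \approx -10686.0$
$\frac{T}{o{\left(G{\left(24,2 \right)} \right)}} = - \frac{929638}{87 \cdot 2^{2}} = - \frac{929638}{87 \cdot 4} = \left(- \frac{929638}{87}\right) \frac{1}{4} = - \frac{464819}{174}$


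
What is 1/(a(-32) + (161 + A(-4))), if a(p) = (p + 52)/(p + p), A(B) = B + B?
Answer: 16/2443 ≈ 0.0065493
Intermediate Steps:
A(B) = 2*B
a(p) = (52 + p)/(2*p) (a(p) = (52 + p)/((2*p)) = (52 + p)*(1/(2*p)) = (52 + p)/(2*p))
1/(a(-32) + (161 + A(-4))) = 1/((1/2)*(52 - 32)/(-32) + (161 + 2*(-4))) = 1/((1/2)*(-1/32)*20 + (161 - 8)) = 1/(-5/16 + 153) = 1/(2443/16) = 16/2443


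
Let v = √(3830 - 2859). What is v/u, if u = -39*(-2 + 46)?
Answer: -√971/1716 ≈ -0.018159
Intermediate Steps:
v = √971 ≈ 31.161
u = -1716 (u = -39*44 = -1716)
v/u = √971/(-1716) = √971*(-1/1716) = -√971/1716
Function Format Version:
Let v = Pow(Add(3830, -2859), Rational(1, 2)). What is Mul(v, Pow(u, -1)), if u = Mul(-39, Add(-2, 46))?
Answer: Mul(Rational(-1, 1716), Pow(971, Rational(1, 2))) ≈ -0.018159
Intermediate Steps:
v = Pow(971, Rational(1, 2)) ≈ 31.161
u = -1716 (u = Mul(-39, 44) = -1716)
Mul(v, Pow(u, -1)) = Mul(Pow(971, Rational(1, 2)), Pow(-1716, -1)) = Mul(Pow(971, Rational(1, 2)), Rational(-1, 1716)) = Mul(Rational(-1, 1716), Pow(971, Rational(1, 2)))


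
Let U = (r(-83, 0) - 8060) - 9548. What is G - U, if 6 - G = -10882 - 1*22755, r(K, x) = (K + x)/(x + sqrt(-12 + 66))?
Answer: 51251 + 83*sqrt(6)/18 ≈ 51262.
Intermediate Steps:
r(K, x) = (K + x)/(x + 3*sqrt(6)) (r(K, x) = (K + x)/(x + sqrt(54)) = (K + x)/(x + 3*sqrt(6)))
G = 33643 (G = 6 - (-10882 - 1*22755) = 6 - (-10882 - 22755) = 6 - 1*(-33637) = 6 + 33637 = 33643)
U = -17608 - 83*sqrt(6)/18 (U = ((-83 + 0)/(0 + 3*sqrt(6)) - 8060) - 9548 = (-83/(3*sqrt(6)) - 8060) - 9548 = ((sqrt(6)/18)*(-83) - 8060) - 9548 = (-83*sqrt(6)/18 - 8060) - 9548 = (-8060 - 83*sqrt(6)/18) - 9548 = -17608 - 83*sqrt(6)/18 ≈ -17619.)
G - U = 33643 - (-17608 - 83*sqrt(6)/18) = 33643 + (17608 + 83*sqrt(6)/18) = 51251 + 83*sqrt(6)/18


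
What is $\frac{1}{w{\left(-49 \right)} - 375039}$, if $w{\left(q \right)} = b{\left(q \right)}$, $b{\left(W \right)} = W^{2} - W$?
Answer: $- \frac{1}{372589} \approx -2.6839 \cdot 10^{-6}$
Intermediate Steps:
$w{\left(q \right)} = q \left(-1 + q\right)$
$\frac{1}{w{\left(-49 \right)} - 375039} = \frac{1}{- 49 \left(-1 - 49\right) - 375039} = \frac{1}{\left(-49\right) \left(-50\right) - 375039} = \frac{1}{2450 - 375039} = \frac{1}{-372589} = - \frac{1}{372589}$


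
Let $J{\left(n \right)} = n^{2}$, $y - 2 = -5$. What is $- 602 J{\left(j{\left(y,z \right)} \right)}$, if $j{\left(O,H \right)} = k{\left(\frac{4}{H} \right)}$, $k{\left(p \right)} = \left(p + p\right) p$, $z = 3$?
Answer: $- \frac{616448}{81} \approx -7610.5$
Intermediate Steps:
$y = -3$ ($y = 2 - 5 = -3$)
$k{\left(p \right)} = 2 p^{2}$ ($k{\left(p \right)} = 2 p p = 2 p^{2}$)
$j{\left(O,H \right)} = \frac{32}{H^{2}}$ ($j{\left(O,H \right)} = 2 \left(\frac{4}{H}\right)^{2} = 2 \frac{16}{H^{2}} = \frac{32}{H^{2}}$)
$- 602 J{\left(j{\left(y,z \right)} \right)} = - 602 \left(\frac{32}{9}\right)^{2} = \left(-602\right) \frac{1024}{81} = - \frac{616448}{81}$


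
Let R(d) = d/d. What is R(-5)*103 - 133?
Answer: -30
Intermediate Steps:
R(d) = 1
R(-5)*103 - 133 = 1*103 - 133 = 103 - 133 = -30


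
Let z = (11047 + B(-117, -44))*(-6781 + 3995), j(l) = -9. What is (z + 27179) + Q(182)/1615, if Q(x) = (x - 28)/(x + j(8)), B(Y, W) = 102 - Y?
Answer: -8761798422161/279395 ≈ -3.1360e+7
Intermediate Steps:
Q(x) = (-28 + x)/(-9 + x) (Q(x) = (x - 28)/(x - 9) = (-28 + x)/(-9 + x))
z = -31387076 (z = (11047 + (102 - 1*(-117)))*(-6781 + 3995) = (11047 + (102 + 117))*(-2786) = (11047 + 219)*(-2786) = 11266*(-2786) = -31387076)
(z + 27179) + Q(182)/1615 = (-31387076 + 27179) + ((-28 + 182)/(-9 + 182))/1615 = -31359897 + (154/173)*(1/1615) = -31359897 + 154/279395 = -8761798422161/279395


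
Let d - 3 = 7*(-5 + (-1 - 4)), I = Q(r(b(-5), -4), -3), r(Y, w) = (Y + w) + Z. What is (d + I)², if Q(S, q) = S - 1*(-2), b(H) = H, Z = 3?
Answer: 5041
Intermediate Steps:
r(Y, w) = 3 + Y + w (r(Y, w) = (Y + w) + 3 = 3 + Y + w)
Q(S, q) = 2 + S (Q(S, q) = S + 2 = 2 + S)
I = -4 (I = 2 + (3 - 5 - 4) = 2 - 6 = -4)
d = -67 (d = 3 + 7*(-5 + (-1 - 4)) = 3 + 7*(-5 - 5) = 3 + 7*(-10) = 3 - 70 = -67)
(d + I)² = (-67 - 4)² = (-71)² = 5041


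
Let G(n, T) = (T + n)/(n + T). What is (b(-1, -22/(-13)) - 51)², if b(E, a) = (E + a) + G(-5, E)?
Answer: 410881/169 ≈ 2431.3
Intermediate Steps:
G(n, T) = 1 (G(n, T) = (T + n)/(T + n) = 1)
b(E, a) = 1 + E + a (b(E, a) = (E + a) + 1 = 1 + E + a)
(b(-1, -22/(-13)) - 51)² = ((1 - 1 - 22/(-13)) - 51)² = ((1 - 1 - 22*(-1/13)) - 51)² = ((1 - 1 + 22/13) - 51)² = (22/13 - 51)² = (-641/13)² = 410881/169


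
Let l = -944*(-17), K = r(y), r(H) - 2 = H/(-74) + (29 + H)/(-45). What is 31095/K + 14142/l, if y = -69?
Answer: 33237835635/4084216 ≈ 8138.1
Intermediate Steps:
r(H) = 61/45 - 119*H/3330 (r(H) = 2 + (H/(-74) + (29 + H)/(-45)) = 2 + (H*(-1/74) + (29 + H)*(-1/45)) = 2 + (-H/74 + (-29/45 - H/45)) = 2 + (-29/45 - 119*H/3330) = 61/45 - 119*H/3330)
K = 2545/666 (K = 61/45 - 119/3330*(-69) = 61/45 + 2737/1110 = 2545/666 ≈ 3.8213)
l = 16048
31095/K + 14142/l = 31095/(2545/666) + 14142/16048 = 31095*(666/2545) + 14142*(1/16048) = 4141854/509 + 7071/8024 = 33237835635/4084216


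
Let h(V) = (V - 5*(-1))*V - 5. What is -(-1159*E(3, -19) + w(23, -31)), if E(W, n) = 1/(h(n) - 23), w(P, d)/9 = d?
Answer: 67561/238 ≈ 283.87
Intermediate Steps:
w(P, d) = 9*d
h(V) = -5 + V*(5 + V) (h(V) = (V + 5)*V - 5 = (5 + V)*V - 5 = V*(5 + V) - 5 = -5 + V*(5 + V))
E(W, n) = 1/(-28 + n² + 5*n) (E(W, n) = 1/((-5 + n² + 5*n) - 23) = 1/(-28 + n² + 5*n))
-(-1159*E(3, -19) + w(23, -31)) = -(-1159/(-28 + (-19)² + 5*(-19)) + 9*(-31)) = -(-1159/(-28 + 361 - 95) - 279) = -(-1159/238 - 279) = -1*(-67561/238) = 67561/238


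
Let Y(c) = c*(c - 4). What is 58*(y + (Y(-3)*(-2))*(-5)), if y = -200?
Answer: 580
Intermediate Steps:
Y(c) = c*(-4 + c)
58*(y + (Y(-3)*(-2))*(-5)) = 58*(-200 + (-3*(-4 - 3)*(-2))*(-5)) = 58*(-200 + (-3*(-7)*(-2))*(-5)) = 58*(-200 + (21*(-2))*(-5)) = 58*(-200 - 42*(-5)) = 58*(-200 + 210) = 58*10 = 580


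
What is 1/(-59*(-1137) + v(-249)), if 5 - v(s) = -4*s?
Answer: 1/66092 ≈ 1.5130e-5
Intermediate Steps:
v(s) = 5 + 4*s (v(s) = 5 - (-4)*s = 5 + 4*s)
1/(-59*(-1137) + v(-249)) = 1/(-59*(-1137) + (5 + 4*(-249))) = 1/(67083 + (5 - 996)) = 1/(67083 - 991) = 1/66092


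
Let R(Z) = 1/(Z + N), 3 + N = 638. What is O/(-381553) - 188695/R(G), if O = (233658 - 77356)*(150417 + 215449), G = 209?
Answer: -60822774562272/381553 ≈ -1.5941e+8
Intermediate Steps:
N = 635 (N = -3 + 638 = 635)
O = 57185587532 (O = 156302*365866 = 57185587532)
R(Z) = 1/(635 + Z) (R(Z) = 1/(Z + 635) = 1/(635 + Z))
O/(-381553) - 188695/R(G) = 57185587532/(-381553) - 188695/(1/(635 + 209)) = 57185587532*(-1/381553) - 188695/(1/844) = -57185587532/381553 - 188695/1/844 = -57185587532/381553 - 188695*844 = -57185587532/381553 - 159258580 = -60822774562272/381553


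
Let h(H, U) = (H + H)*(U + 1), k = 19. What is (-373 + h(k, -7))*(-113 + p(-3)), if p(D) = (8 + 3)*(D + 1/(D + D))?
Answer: 533087/6 ≈ 88848.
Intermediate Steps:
h(H, U) = 2*H*(1 + U) (h(H, U) = (2*H)*(1 + U) = 2*H*(1 + U))
p(D) = 11*D + 11/(2*D) (p(D) = 11*(D + 1/(2*D)) = 11*D + 11/(2*D))
(-373 + h(k, -7))*(-113 + p(-3)) = (-373 + 2*19*(1 - 7))*(-113 + (11*(-3) + (11/2)/(-3))) = (-373 + 2*19*(-6))*(-113 + (-33 + (11/2)*(-1/3))) = (-373 - 228)*(-113 + (-33 - 11/6)) = -601*(-113 - 209/6) = -601*(-887/6) = 533087/6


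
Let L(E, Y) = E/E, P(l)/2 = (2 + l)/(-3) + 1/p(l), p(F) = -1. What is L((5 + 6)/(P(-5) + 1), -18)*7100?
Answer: 7100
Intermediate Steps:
P(l) = -10/3 - 2*l/3 (P(l) = 2*((2 + l)/(-3) + 1/(-1)) = 2*((2 + l)*(-⅓) + 1*(-1)) = 2*((-⅔ - l/3) - 1) = 2*(-5/3 - l/3) = -10/3 - 2*l/3)
L(E, Y) = 1
L((5 + 6)/(P(-5) + 1), -18)*7100 = 1*7100 = 7100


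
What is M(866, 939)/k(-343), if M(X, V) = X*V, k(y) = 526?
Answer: 406587/263 ≈ 1546.0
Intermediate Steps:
M(X, V) = V*X
M(866, 939)/k(-343) = (939*866)/526 = 813174*(1/526) = 406587/263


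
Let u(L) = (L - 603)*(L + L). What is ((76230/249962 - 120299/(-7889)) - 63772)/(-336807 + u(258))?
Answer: 20954089624198/169202202480381 ≈ 0.12384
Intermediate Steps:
u(L) = 2*L*(-603 + L) (u(L) = (-603 + L)*(2*L) = 2*L*(-603 + L))
((76230/249962 - 120299/(-7889)) - 63772)/(-336807 + u(258)) = ((76230/249962 - 120299/(-7889)) - 63772)/(-336807 + 2*258*(-603 + 258)) = ((76230*(1/249962) - 120299*(-1/7889)) - 63772)/(-336807 + 2*258*(-345)) = ((38115/124981 + 120299/7889) - 63772)/(-336807 - 178020) = (15335778554/985975109 - 63772)/(-514827) = -62862268872594/985975109*(-1/514827) = 20954089624198/169202202480381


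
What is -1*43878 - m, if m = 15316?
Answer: -59194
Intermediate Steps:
-1*43878 - m = -1*43878 - 1*15316 = -43878 - 15316 = -59194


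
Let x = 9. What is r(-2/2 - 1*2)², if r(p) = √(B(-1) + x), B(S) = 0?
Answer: 9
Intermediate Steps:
r(p) = 3 (r(p) = √(0 + 9) = √9 = 3)
r(-2/2 - 1*2)² = 3² = 9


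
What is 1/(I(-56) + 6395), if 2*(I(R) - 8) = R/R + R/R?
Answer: 1/6404 ≈ 0.00015615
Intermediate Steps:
I(R) = 9 (I(R) = 8 + (R/R + R/R)/2 = 8 + (1 + 1)/2 = 8 + (1/2)*2 = 8 + 1 = 9)
1/(I(-56) + 6395) = 1/(9 + 6395) = 1/6404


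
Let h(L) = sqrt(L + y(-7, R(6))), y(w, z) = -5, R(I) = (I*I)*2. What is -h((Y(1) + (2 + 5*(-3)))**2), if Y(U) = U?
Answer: -sqrt(139) ≈ -11.790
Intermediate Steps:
R(I) = 2*I**2 (R(I) = I**2*2 = 2*I**2)
h(L) = sqrt(-5 + L) (h(L) = sqrt(L - 5) = sqrt(-5 + L))
-h((Y(1) + (2 + 5*(-3)))**2) = -sqrt(-5 + (1 + (2 + 5*(-3)))**2) = -sqrt(-5 + (1 + (2 - 15))**2) = -sqrt(-5 + (1 - 13)**2) = -sqrt(-5 + (-12)**2) = -sqrt(-5 + 144) = -sqrt(139)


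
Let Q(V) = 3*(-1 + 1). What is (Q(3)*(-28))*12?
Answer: 0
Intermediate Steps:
Q(V) = 0 (Q(V) = 3*0 = 0)
(Q(3)*(-28))*12 = (0*(-28))*12 = 0*12 = 0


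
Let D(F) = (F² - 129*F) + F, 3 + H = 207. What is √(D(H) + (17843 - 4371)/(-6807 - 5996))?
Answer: 4*√158824607795/12803 ≈ 124.51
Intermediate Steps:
H = 204 (H = -3 + 207 = 204)
D(F) = F² - 128*F
√(D(H) + (17843 - 4371)/(-6807 - 5996)) = √(204*(-128 + 204) + (17843 - 4371)/(-6807 - 5996)) = √(204*76 + 13472/(-12803)) = √(15504 + 13472*(-1/12803)) = √(15504 - 13472/12803) = √(198484240/12803) = 4*√158824607795/12803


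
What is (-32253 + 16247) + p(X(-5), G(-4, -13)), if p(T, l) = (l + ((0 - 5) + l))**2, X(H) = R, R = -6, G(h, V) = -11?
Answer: -15277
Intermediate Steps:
X(H) = -6
p(T, l) = (-5 + 2*l)**2 (p(T, l) = (l + (-5 + l))**2 = (-5 + 2*l)**2)
(-32253 + 16247) + p(X(-5), G(-4, -13)) = (-32253 + 16247) + (-5 + 2*(-11))**2 = -16006 + (-5 - 22)**2 = -16006 + (-27)**2 = -16006 + 729 = -15277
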